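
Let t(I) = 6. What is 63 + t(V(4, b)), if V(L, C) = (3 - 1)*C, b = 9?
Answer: 69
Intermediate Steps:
V(L, C) = 2*C
63 + t(V(4, b)) = 63 + 6 = 69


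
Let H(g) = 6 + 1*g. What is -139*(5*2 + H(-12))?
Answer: -556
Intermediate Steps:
H(g) = 6 + g
-139*(5*2 + H(-12)) = -139*(5*2 + (6 - 12)) = -139*(10 - 6) = -139*4 = -556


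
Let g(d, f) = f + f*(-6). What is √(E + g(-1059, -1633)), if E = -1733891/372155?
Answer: 2*√117680327755/7595 ≈ 90.335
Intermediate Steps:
E = -1733891/372155 (E = -1733891*1/372155 = -1733891/372155 ≈ -4.6591)
g(d, f) = -5*f (g(d, f) = f - 6*f = -5*f)
√(E + g(-1059, -1633)) = √(-1733891/372155 - 5*(-1633)) = √(-1733891/372155 + 8165) = √(3036911684/372155) = 2*√117680327755/7595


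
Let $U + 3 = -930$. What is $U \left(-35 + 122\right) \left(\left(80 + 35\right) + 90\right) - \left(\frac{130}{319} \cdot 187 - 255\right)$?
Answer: $- \frac{482556410}{29} \approx -1.664 \cdot 10^{7}$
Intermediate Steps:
$U = -933$ ($U = -3 - 930 = -933$)
$U \left(-35 + 122\right) \left(\left(80 + 35\right) + 90\right) - \left(\frac{130}{319} \cdot 187 - 255\right) = - 933 \left(-35 + 122\right) \left(\left(80 + 35\right) + 90\right) - \left(\frac{130}{319} \cdot 187 - 255\right) = - 933 \cdot 87 \left(115 + 90\right) - \left(130 \cdot \frac{1}{319} \cdot 187 - 255\right) = - 933 \cdot 87 \cdot 205 - \left(\frac{130}{319} \cdot 187 - 255\right) = \left(-933\right) 17835 - \left(\frac{2210}{29} - 255\right) = -16640055 - - \frac{5185}{29} = -16640055 + \frac{5185}{29} = - \frac{482556410}{29}$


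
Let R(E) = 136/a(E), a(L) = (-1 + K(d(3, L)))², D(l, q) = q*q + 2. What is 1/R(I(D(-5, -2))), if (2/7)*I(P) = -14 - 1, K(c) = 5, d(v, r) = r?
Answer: 2/17 ≈ 0.11765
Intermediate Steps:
D(l, q) = 2 + q² (D(l, q) = q² + 2 = 2 + q²)
I(P) = -105/2 (I(P) = 7*(-14 - 1)/2 = (7/2)*(-15) = -105/2)
a(L) = 16 (a(L) = (-1 + 5)² = 4² = 16)
R(E) = 17/2 (R(E) = 136/16 = 136*(1/16) = 17/2)
1/R(I(D(-5, -2))) = 1/(17/2) = 2/17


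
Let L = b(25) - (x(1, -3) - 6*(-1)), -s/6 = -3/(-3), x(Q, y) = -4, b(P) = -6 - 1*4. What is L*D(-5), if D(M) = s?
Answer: 72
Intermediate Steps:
b(P) = -10 (b(P) = -6 - 4 = -10)
s = -6 (s = -(-18)/(-3) = -(-18)*(-1)/3 = -6*1 = -6)
D(M) = -6
L = -12 (L = -10 - (-4 - 6*(-1)) = -10 - (-4 + 6) = -10 - 1*2 = -10 - 2 = -12)
L*D(-5) = -12*(-6) = 72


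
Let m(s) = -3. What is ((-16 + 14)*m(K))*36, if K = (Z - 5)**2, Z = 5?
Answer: 216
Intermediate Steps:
K = 0 (K = (5 - 5)**2 = 0**2 = 0)
((-16 + 14)*m(K))*36 = ((-16 + 14)*(-3))*36 = -2*(-3)*36 = 6*36 = 216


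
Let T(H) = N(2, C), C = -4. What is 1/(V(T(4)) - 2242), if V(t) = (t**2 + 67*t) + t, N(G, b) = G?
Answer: -1/2102 ≈ -0.00047574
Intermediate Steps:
T(H) = 2
V(t) = t**2 + 68*t
1/(V(T(4)) - 2242) = 1/(2*(68 + 2) - 2242) = 1/(2*70 - 2242) = 1/(140 - 2242) = 1/(-2102) = -1/2102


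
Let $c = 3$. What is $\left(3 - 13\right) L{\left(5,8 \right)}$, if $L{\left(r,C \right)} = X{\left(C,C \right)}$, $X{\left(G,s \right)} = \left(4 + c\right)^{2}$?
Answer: $-490$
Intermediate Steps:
$X{\left(G,s \right)} = 49$ ($X{\left(G,s \right)} = \left(4 + 3\right)^{2} = 7^{2} = 49$)
$L{\left(r,C \right)} = 49$
$\left(3 - 13\right) L{\left(5,8 \right)} = \left(3 - 13\right) 49 = \left(-10\right) 49 = -490$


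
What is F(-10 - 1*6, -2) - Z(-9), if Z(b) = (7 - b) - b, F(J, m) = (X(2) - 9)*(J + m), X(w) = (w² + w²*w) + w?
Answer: -115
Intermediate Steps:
X(w) = w + w² + w³ (X(w) = (w² + w³) + w = w + w² + w³)
F(J, m) = 5*J + 5*m (F(J, m) = (2*(1 + 2 + 2²) - 9)*(J + m) = (2*(1 + 2 + 4) - 9)*(J + m) = (2*7 - 9)*(J + m) = (14 - 9)*(J + m) = 5*(J + m) = 5*J + 5*m)
Z(b) = 7 - 2*b
F(-10 - 1*6, -2) - Z(-9) = (5*(-10 - 1*6) + 5*(-2)) - (7 - 2*(-9)) = (5*(-10 - 6) - 10) - (7 + 18) = (5*(-16) - 10) - 1*25 = (-80 - 10) - 25 = -90 - 25 = -115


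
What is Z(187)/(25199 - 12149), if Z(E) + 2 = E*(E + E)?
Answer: 11656/2175 ≈ 5.3591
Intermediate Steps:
Z(E) = -2 + 2*E**2 (Z(E) = -2 + E*(E + E) = -2 + E*(2*E) = -2 + 2*E**2)
Z(187)/(25199 - 12149) = (-2 + 2*187**2)/(25199 - 12149) = (-2 + 2*34969)/13050 = (-2 + 69938)*(1/13050) = 69936*(1/13050) = 11656/2175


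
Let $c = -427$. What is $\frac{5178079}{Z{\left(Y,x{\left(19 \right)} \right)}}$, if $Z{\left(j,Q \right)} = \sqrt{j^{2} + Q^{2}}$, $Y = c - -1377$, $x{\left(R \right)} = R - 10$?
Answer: $\frac{5178079 \sqrt{902581}}{902581} \approx 5450.4$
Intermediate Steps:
$x{\left(R \right)} = -10 + R$
$Y = 950$ ($Y = -427 - -1377 = -427 + 1377 = 950$)
$Z{\left(j,Q \right)} = \sqrt{Q^{2} + j^{2}}$
$\frac{5178079}{Z{\left(Y,x{\left(19 \right)} \right)}} = \frac{5178079}{\sqrt{\left(-10 + 19\right)^{2} + 950^{2}}} = \frac{5178079}{\sqrt{9^{2} + 902500}} = \frac{5178079}{\sqrt{81 + 902500}} = \frac{5178079}{\sqrt{902581}} = 5178079 \frac{\sqrt{902581}}{902581} = \frac{5178079 \sqrt{902581}}{902581}$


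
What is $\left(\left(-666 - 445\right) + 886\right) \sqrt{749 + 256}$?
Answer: $- 225 \sqrt{1005} \approx -7132.9$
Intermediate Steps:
$\left(\left(-666 - 445\right) + 886\right) \sqrt{749 + 256} = \left(\left(-666 - 445\right) + 886\right) \sqrt{1005} = \left(-1111 + 886\right) \sqrt{1005} = - 225 \sqrt{1005}$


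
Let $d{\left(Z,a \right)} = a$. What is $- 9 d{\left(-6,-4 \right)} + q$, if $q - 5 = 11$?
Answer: $52$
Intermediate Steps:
$q = 16$ ($q = 5 + 11 = 16$)
$- 9 d{\left(-6,-4 \right)} + q = \left(-9\right) \left(-4\right) + 16 = 36 + 16 = 52$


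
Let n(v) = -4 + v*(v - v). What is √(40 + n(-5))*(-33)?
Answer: -198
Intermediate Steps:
n(v) = -4 (n(v) = -4 + v*0 = -4 + 0 = -4)
√(40 + n(-5))*(-33) = √(40 - 4)*(-33) = √36*(-33) = 6*(-33) = -198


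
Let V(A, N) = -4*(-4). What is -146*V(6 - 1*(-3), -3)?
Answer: -2336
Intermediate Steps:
V(A, N) = 16
-146*V(6 - 1*(-3), -3) = -146*16 = -2336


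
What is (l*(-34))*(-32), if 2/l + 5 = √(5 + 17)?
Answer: -10880/3 - 2176*√22/3 ≈ -7028.8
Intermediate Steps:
l = 2/(-5 + √22) (l = 2/(-5 + √(5 + 17)) = 2/(-5 + √22) ≈ -6.4603)
(l*(-34))*(-32) = ((-10/3 - 2*√22/3)*(-34))*(-32) = (340/3 + 68*√22/3)*(-32) = -10880/3 - 2176*√22/3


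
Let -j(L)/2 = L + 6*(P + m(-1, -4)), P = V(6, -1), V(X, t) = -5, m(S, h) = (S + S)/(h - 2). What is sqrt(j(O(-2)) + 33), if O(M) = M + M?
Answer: sqrt(97) ≈ 9.8489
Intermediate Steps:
O(M) = 2*M
m(S, h) = 2*S/(-2 + h) (m(S, h) = (2*S)/(-2 + h) = 2*S/(-2 + h))
P = -5
j(L) = 56 - 2*L (j(L) = -2*(L + 6*(-5 + 2*(-1)/(-2 - 4))) = -2*(L + 6*(-5 + 2*(-1)/(-6))) = -2*(L + 6*(-5 + 2*(-1)*(-1/6))) = -2*(L + 6*(-5 + 1/3)) = -2*(L + 6*(-14/3)) = -2*(L - 28) = -2*(-28 + L) = 56 - 2*L)
sqrt(j(O(-2)) + 33) = sqrt((56 - 4*(-2)) + 33) = sqrt((56 - 2*(-4)) + 33) = sqrt((56 + 8) + 33) = sqrt(64 + 33) = sqrt(97)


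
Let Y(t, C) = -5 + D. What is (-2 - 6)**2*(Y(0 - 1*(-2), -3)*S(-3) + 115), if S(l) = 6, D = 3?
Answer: 6592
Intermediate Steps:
Y(t, C) = -2 (Y(t, C) = -5 + 3 = -2)
(-2 - 6)**2*(Y(0 - 1*(-2), -3)*S(-3) + 115) = (-2 - 6)**2*(-2*6 + 115) = (-8)**2*(-12 + 115) = 64*103 = 6592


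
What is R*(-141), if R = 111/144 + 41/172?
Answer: -97901/688 ≈ -142.30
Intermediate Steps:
R = 2083/2064 (R = 111*(1/144) + 41*(1/172) = 37/48 + 41/172 = 2083/2064 ≈ 1.0092)
R*(-141) = (2083/2064)*(-141) = -97901/688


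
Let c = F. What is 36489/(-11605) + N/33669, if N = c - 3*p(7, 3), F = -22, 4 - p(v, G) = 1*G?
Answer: -1228838266/390728745 ≈ -3.1450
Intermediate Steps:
p(v, G) = 4 - G
c = -22
N = -25 (N = -22 - 3*(4 - 1*3) = -22 - 3*(4 - 3) = -22 - 3*1 = -22 - 3 = -25)
36489/(-11605) + N/33669 = 36489/(-11605) - 25/33669 = 36489*(-1/11605) - 25*1/33669 = -36489/11605 - 25/33669 = -1228838266/390728745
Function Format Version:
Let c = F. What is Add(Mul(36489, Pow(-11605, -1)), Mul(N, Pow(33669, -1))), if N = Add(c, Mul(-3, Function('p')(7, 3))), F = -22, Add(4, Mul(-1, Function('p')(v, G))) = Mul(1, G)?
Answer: Rational(-1228838266, 390728745) ≈ -3.1450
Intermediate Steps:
Function('p')(v, G) = Add(4, Mul(-1, G)) (Function('p')(v, G) = Add(4, Mul(-1, Mul(1, G))) = Add(4, Mul(-1, G)))
c = -22
N = -25 (N = Add(-22, Mul(-3, Add(4, Mul(-1, 3)))) = Add(-22, Mul(-3, Add(4, -3))) = Add(-22, Mul(-3, 1)) = Add(-22, -3) = -25)
Add(Mul(36489, Pow(-11605, -1)), Mul(N, Pow(33669, -1))) = Add(Mul(36489, Pow(-11605, -1)), Mul(-25, Pow(33669, -1))) = Add(Mul(36489, Rational(-1, 11605)), Mul(-25, Rational(1, 33669))) = Add(Rational(-36489, 11605), Rational(-25, 33669)) = Rational(-1228838266, 390728745)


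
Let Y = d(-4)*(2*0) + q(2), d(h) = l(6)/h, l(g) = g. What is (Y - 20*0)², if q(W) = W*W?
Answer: 16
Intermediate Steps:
q(W) = W²
d(h) = 6/h
Y = 4 (Y = (6/(-4))*(2*0) + 2² = (6*(-¼))*0 + 4 = -3/2*0 + 4 = 0 + 4 = 4)
(Y - 20*0)² = (4 - 20*0)² = (4 + 0)² = 4² = 16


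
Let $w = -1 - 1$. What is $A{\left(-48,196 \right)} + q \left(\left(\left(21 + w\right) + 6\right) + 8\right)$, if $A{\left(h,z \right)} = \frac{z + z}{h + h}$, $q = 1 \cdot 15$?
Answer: $\frac{5891}{12} \approx 490.92$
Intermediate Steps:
$q = 15$
$A{\left(h,z \right)} = \frac{z}{h}$ ($A{\left(h,z \right)} = \frac{2 z}{2 h} = 2 z \frac{1}{2 h} = \frac{z}{h}$)
$w = -2$ ($w = -1 - 1 = -2$)
$A{\left(-48,196 \right)} + q \left(\left(\left(21 + w\right) + 6\right) + 8\right) = \frac{196}{-48} + 15 \left(\left(\left(21 - 2\right) + 6\right) + 8\right) = 196 \left(- \frac{1}{48}\right) + 15 \left(\left(19 + 6\right) + 8\right) = - \frac{49}{12} + 15 \left(25 + 8\right) = - \frac{49}{12} + 15 \cdot 33 = - \frac{49}{12} + 495 = \frac{5891}{12}$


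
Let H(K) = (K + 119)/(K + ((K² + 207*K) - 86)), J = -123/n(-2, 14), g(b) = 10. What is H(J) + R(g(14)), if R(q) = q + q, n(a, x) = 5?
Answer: 2296460/114941 ≈ 19.979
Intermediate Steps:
R(q) = 2*q
J = -123/5 ≈ -24.600
H(K) = (119 + K)/(-86 + K² + 208*K) (H(K) = (119 + K)/(K + (-86 + K² + 207*K)) = (119 + K)/(-86 + K² + 208*K))
H(J) + R(g(14)) = (119 - 123/5)/(-86 + (-123/5)² + 208*(-123/5)) + 2*10 = (472/5)/(-86 + 15129/25 - 25584/5) + 20 = (472/5)/(-114941/25) + 20 = -25/114941*472/5 + 20 = -2360/114941 + 20 = 2296460/114941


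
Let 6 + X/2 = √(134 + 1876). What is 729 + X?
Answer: 717 + 2*√2010 ≈ 806.67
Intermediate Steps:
X = -12 + 2*√2010 (X = -12 + 2*√(134 + 1876) = -12 + 2*√2010 ≈ 77.666)
729 + X = 729 + (-12 + 2*√2010) = 717 + 2*√2010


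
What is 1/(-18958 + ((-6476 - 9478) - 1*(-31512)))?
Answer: -1/3400 ≈ -0.00029412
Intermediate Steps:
1/(-18958 + ((-6476 - 9478) - 1*(-31512))) = 1/(-18958 + (-15954 + 31512)) = 1/(-18958 + 15558) = 1/(-3400) = -1/3400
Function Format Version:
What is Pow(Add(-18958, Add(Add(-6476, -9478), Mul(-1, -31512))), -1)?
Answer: Rational(-1, 3400) ≈ -0.00029412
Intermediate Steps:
Pow(Add(-18958, Add(Add(-6476, -9478), Mul(-1, -31512))), -1) = Pow(Add(-18958, Add(-15954, 31512)), -1) = Pow(Add(-18958, 15558), -1) = Pow(-3400, -1) = Rational(-1, 3400)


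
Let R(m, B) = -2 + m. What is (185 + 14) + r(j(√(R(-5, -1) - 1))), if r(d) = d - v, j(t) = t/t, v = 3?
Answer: 197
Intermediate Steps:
j(t) = 1
r(d) = -3 + d (r(d) = d - 1*3 = d - 3 = -3 + d)
(185 + 14) + r(j(√(R(-5, -1) - 1))) = (185 + 14) + (-3 + 1) = 199 - 2 = 197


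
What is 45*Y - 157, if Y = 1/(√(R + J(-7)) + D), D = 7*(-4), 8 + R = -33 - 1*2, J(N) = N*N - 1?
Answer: -123563/779 - 45*√5/779 ≈ -158.75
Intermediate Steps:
J(N) = -1 + N² (J(N) = N² - 1 = -1 + N²)
R = -43 (R = -8 + (-33 - 1*2) = -8 + (-33 - 2) = -8 - 35 = -43)
D = -28
Y = 1/(-28 + √5) (Y = 1/(√(-43 + (-1 + (-7)²)) - 28) = 1/(√(-43 + (-1 + 49)) - 28) = 1/(√(-43 + 48) - 28) = 1/(√5 - 28) = 1/(-28 + √5) ≈ -0.038814)
45*Y - 157 = 45*(-28/779 - √5/779) - 157 = (-1260/779 - 45*√5/779) - 157 = -123563/779 - 45*√5/779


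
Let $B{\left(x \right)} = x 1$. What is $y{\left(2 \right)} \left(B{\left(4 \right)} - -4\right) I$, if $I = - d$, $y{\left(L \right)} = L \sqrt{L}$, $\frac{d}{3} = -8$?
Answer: $384 \sqrt{2} \approx 543.06$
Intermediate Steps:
$d = -24$ ($d = 3 \left(-8\right) = -24$)
$y{\left(L \right)} = L^{\frac{3}{2}}$
$B{\left(x \right)} = x$
$I = 24$ ($I = \left(-1\right) \left(-24\right) = 24$)
$y{\left(2 \right)} \left(B{\left(4 \right)} - -4\right) I = 2^{\frac{3}{2}} \left(4 - -4\right) 24 = 2 \sqrt{2} \left(4 + 4\right) 24 = 2 \sqrt{2} \cdot 8 \cdot 24 = 16 \sqrt{2} \cdot 24 = 384 \sqrt{2}$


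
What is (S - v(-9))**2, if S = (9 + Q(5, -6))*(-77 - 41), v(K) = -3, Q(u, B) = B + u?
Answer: 885481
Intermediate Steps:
S = -944 (S = (9 + (-6 + 5))*(-77 - 41) = (9 - 1)*(-118) = 8*(-118) = -944)
(S - v(-9))**2 = (-944 - 1*(-3))**2 = (-944 + 3)**2 = (-941)**2 = 885481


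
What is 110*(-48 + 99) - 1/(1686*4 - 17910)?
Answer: 62641261/11166 ≈ 5610.0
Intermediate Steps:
110*(-48 + 99) - 1/(1686*4 - 17910) = 110*51 - 1/(6744 - 17910) = 5610 - 1/(-11166) = 5610 - 1*(-1/11166) = 5610 + 1/11166 = 62641261/11166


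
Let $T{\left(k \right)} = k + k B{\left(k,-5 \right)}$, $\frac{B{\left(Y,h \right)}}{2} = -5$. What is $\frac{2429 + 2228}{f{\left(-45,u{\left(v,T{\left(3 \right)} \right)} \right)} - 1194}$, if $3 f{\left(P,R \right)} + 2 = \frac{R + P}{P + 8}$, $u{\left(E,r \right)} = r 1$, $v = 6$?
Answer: $- \frac{516927}{132536} \approx -3.9003$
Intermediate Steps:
$B{\left(Y,h \right)} = -10$ ($B{\left(Y,h \right)} = 2 \left(-5\right) = -10$)
$T{\left(k \right)} = - 9 k$ ($T{\left(k \right)} = k + k \left(-10\right) = k - 10 k = - 9 k$)
$u{\left(E,r \right)} = r$
$f{\left(P,R \right)} = - \frac{2}{3} + \frac{P + R}{3 \left(8 + P\right)}$ ($f{\left(P,R \right)} = - \frac{2}{3} + \frac{\left(R + P\right) \frac{1}{P + 8}}{3} = - \frac{2}{3} + \frac{\left(P + R\right) \frac{1}{8 + P}}{3} = - \frac{2}{3} + \frac{\frac{1}{8 + P} \left(P + R\right)}{3} = - \frac{2}{3} + \frac{P + R}{3 \left(8 + P\right)}$)
$\frac{2429 + 2228}{f{\left(-45,u{\left(v,T{\left(3 \right)} \right)} \right)} - 1194} = \frac{2429 + 2228}{\frac{-16 - 27 - -45}{3 \left(8 - 45\right)} - 1194} = \frac{4657}{\frac{-16 - 27 + 45}{3 \left(-37\right)} - 1194} = \frac{4657}{\frac{1}{3} \left(- \frac{1}{37}\right) 2 - 1194} = \frac{4657}{- \frac{2}{111} - 1194} = \frac{4657}{- \frac{132536}{111}} = 4657 \left(- \frac{111}{132536}\right) = - \frac{516927}{132536}$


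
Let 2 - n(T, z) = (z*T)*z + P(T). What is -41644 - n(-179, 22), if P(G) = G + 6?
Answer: -128455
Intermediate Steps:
P(G) = 6 + G
n(T, z) = -4 - T - T*z² (n(T, z) = 2 - ((z*T)*z + (6 + T)) = 2 - ((T*z)*z + (6 + T)) = 2 - (T*z² + (6 + T)) = 2 - (6 + T + T*z²) = 2 + (-6 - T - T*z²) = -4 - T - T*z²)
-41644 - n(-179, 22) = -41644 - (-4 - 1*(-179) - 1*(-179)*22²) = -41644 - (-4 + 179 - 1*(-179)*484) = -41644 - (-4 + 179 + 86636) = -41644 - 1*86811 = -41644 - 86811 = -128455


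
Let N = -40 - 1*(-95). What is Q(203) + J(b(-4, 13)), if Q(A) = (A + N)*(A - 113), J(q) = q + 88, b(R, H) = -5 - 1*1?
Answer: 23302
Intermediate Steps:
b(R, H) = -6 (b(R, H) = -5 - 1 = -6)
N = 55 (N = -40 + 95 = 55)
J(q) = 88 + q
Q(A) = (-113 + A)*(55 + A) (Q(A) = (A + 55)*(A - 113) = (55 + A)*(-113 + A) = (-113 + A)*(55 + A))
Q(203) + J(b(-4, 13)) = (-6215 + 203² - 58*203) + (88 - 6) = (-6215 + 41209 - 11774) + 82 = 23220 + 82 = 23302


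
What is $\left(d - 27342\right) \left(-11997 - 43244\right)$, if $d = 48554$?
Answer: $-1171772092$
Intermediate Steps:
$\left(d - 27342\right) \left(-11997 - 43244\right) = \left(48554 - 27342\right) \left(-11997 - 43244\right) = 21212 \left(-55241\right) = -1171772092$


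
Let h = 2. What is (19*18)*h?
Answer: 684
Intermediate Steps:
(19*18)*h = (19*18)*2 = 342*2 = 684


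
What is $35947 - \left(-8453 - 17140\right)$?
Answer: $61540$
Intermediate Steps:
$35947 - \left(-8453 - 17140\right) = 35947 - -25593 = 35947 + 25593 = 61540$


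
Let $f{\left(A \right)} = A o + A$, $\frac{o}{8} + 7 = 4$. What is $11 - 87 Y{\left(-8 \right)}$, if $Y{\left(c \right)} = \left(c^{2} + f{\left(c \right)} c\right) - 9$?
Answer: $123290$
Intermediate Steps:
$o = -24$ ($o = -56 + 8 \cdot 4 = -56 + 32 = -24$)
$f{\left(A \right)} = - 23 A$ ($f{\left(A \right)} = A \left(-24\right) + A = - 24 A + A = - 23 A$)
$Y{\left(c \right)} = -9 - 22 c^{2}$ ($Y{\left(c \right)} = \left(c^{2} + - 23 c c\right) - 9 = \left(c^{2} - 23 c^{2}\right) - 9 = - 22 c^{2} - 9 = -9 - 22 c^{2}$)
$11 - 87 Y{\left(-8 \right)} = 11 - 87 \left(-9 - 22 \left(-8\right)^{2}\right) = 11 - 87 \left(-9 - 1408\right) = 11 - -123279 = 11 + 123279 = 123290$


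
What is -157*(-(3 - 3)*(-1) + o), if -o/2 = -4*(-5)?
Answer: 6280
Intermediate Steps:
o = -40 (o = -(-8)*(-5) = -2*20 = -40)
-157*(-(3 - 3)*(-1) + o) = -157*(-(3 - 3)*(-1) - 40) = -157*(-1*0*(-1) - 40) = -157*(0*(-1) - 40) = -157*(0 - 40) = -157*(-40) = 6280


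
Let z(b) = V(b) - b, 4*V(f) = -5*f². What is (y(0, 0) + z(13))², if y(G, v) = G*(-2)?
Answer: 804609/16 ≈ 50288.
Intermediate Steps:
y(G, v) = -2*G
V(f) = -5*f²/4 (V(f) = (-5*f²)/4 = -5*f²/4)
z(b) = -b - 5*b²/4 (z(b) = -5*b²/4 - b = -b - 5*b²/4)
(y(0, 0) + z(13))² = (-2*0 + (¼)*13*(-4 - 5*13))² = (0 + (¼)*13*(-4 - 65))² = (0 + (¼)*13*(-69))² = (0 - 897/4)² = (-897/4)² = 804609/16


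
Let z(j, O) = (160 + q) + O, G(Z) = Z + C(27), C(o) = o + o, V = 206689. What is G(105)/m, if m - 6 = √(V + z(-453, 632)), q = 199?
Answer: -477/103822 + 318*√3245/51911 ≈ 0.34437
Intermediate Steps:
C(o) = 2*o
G(Z) = 54 + Z (G(Z) = Z + 2*27 = Z + 54 = 54 + Z)
z(j, O) = 359 + O (z(j, O) = (160 + 199) + O = 359 + O)
m = 6 + 8*√3245 (m = 6 + √(206689 + (359 + 632)) = 6 + √(206689 + 991) = 6 + √207680 = 6 + 8*√3245 ≈ 461.72)
G(105)/m = (54 + 105)/(6 + 8*√3245) = 159/(6 + 8*√3245)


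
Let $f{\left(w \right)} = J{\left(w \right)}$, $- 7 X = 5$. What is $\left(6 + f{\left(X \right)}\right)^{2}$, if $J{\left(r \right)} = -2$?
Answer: $16$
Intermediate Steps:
$X = - \frac{5}{7}$ ($X = \left(- \frac{1}{7}\right) 5 = - \frac{5}{7} \approx -0.71429$)
$f{\left(w \right)} = -2$
$\left(6 + f{\left(X \right)}\right)^{2} = \left(6 - 2\right)^{2} = 4^{2} = 16$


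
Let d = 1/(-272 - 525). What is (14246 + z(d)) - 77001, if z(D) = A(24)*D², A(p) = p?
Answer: -39862540771/635209 ≈ -62755.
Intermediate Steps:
d = -1/797 (d = 1/(-797) = -1/797 ≈ -0.0012547)
z(D) = 24*D²
(14246 + z(d)) - 77001 = (14246 + 24*(-1/797)²) - 77001 = (14246 + 24*(1/635209)) - 77001 = (14246 + 24/635209) - 77001 = 9049187438/635209 - 77001 = -39862540771/635209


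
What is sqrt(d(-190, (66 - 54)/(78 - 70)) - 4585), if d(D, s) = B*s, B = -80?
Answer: I*sqrt(4705) ≈ 68.593*I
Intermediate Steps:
d(D, s) = -80*s
sqrt(d(-190, (66 - 54)/(78 - 70)) - 4585) = sqrt(-80*(66 - 54)/(78 - 70) - 4585) = sqrt(-960/8 - 4585) = sqrt(-80*3/2 - 4585) = sqrt(-120 - 4585) = sqrt(-4705) = I*sqrt(4705)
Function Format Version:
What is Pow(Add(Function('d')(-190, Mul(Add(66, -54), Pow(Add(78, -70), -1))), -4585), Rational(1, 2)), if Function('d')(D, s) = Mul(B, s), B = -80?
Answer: Mul(I, Pow(4705, Rational(1, 2))) ≈ Mul(68.593, I)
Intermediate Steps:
Function('d')(D, s) = Mul(-80, s)
Pow(Add(Function('d')(-190, Mul(Add(66, -54), Pow(Add(78, -70), -1))), -4585), Rational(1, 2)) = Pow(Add(Mul(-80, Mul(Add(66, -54), Pow(Add(78, -70), -1))), -4585), Rational(1, 2)) = Pow(Add(Mul(-80, Mul(12, Pow(8, -1))), -4585), Rational(1, 2)) = Pow(Add(Mul(-80, Mul(12, Rational(1, 8))), -4585), Rational(1, 2)) = Pow(Add(Mul(-80, Rational(3, 2)), -4585), Rational(1, 2)) = Pow(Add(-120, -4585), Rational(1, 2)) = Pow(-4705, Rational(1, 2)) = Mul(I, Pow(4705, Rational(1, 2)))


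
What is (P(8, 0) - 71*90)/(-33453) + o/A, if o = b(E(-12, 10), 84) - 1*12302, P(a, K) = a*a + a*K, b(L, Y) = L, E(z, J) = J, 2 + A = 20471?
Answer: -93905794/228249819 ≈ -0.41142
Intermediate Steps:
A = 20469 (A = -2 + 20471 = 20469)
P(a, K) = a² + K*a
o = -12292 (o = 10 - 1*12302 = 10 - 12302 = -12292)
(P(8, 0) - 71*90)/(-33453) + o/A = (8*(0 + 8) - 71*90)/(-33453) - 12292/20469 = (8*8 - 6390)*(-1/33453) - 12292*1/20469 = (64 - 6390)*(-1/33453) - 12292/20469 = -6326*(-1/33453) - 12292/20469 = 6326/33453 - 12292/20469 = -93905794/228249819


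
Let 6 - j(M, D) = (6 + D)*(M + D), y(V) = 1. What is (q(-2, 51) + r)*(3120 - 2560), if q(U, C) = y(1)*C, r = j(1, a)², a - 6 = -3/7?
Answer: 952086000/343 ≈ 2.7758e+6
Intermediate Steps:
a = 39/7 (a = 6 - 3/7 = 39/7 ≈ 5.5714)
j(M, D) = 6 - (6 + D)*(D + M) (j(M, D) = 6 - (6 + D)*(M + D) = 6 - (6 + D)*(D + M))
r = 11778624/2401 (r = (6 - (39/7)² - 6*39/7 - 6*1 - 1*39/7*1)² = (6 - 1*1521/49 - 234/7 - 6 - 39/7)² = (6 - 1521/49 - 234/7 - 6 - 39/7)² = (-3432/49)² = 11778624/2401 ≈ 4905.7)
q(U, C) = C (q(U, C) = 1*C = C)
(q(-2, 51) + r)*(3120 - 2560) = (51 + 11778624/2401)*(3120 - 2560) = (11901075/2401)*560 = 952086000/343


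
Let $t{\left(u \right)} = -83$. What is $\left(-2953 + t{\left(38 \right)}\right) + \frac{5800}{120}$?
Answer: $- \frac{8963}{3} \approx -2987.7$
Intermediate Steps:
$\left(-2953 + t{\left(38 \right)}\right) + \frac{5800}{120} = \left(-2953 - 83\right) + \frac{5800}{120} = -3036 + 5800 \cdot \frac{1}{120} = -3036 + \frac{145}{3} = - \frac{8963}{3}$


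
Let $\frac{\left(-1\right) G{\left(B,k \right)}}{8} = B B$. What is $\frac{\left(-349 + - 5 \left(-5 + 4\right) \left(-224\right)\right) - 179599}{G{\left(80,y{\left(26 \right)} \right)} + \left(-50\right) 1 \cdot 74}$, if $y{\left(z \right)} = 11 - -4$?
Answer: $\frac{15089}{4575} \approx 3.2981$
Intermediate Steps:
$y{\left(z \right)} = 15$ ($y{\left(z \right)} = 11 + 4 = 15$)
$G{\left(B,k \right)} = - 8 B^{2}$ ($G{\left(B,k \right)} = - 8 B B = - 8 B^{2}$)
$\frac{\left(-349 + - 5 \left(-5 + 4\right) \left(-224\right)\right) - 179599}{G{\left(80,y{\left(26 \right)} \right)} + \left(-50\right) 1 \cdot 74} = \frac{\left(-349 + - 5 \left(-5 + 4\right) \left(-224\right)\right) - 179599}{- 8 \cdot 80^{2} + \left(-50\right) 1 \cdot 74} = \frac{\left(-349 + \left(-5\right) \left(-1\right) \left(-224\right)\right) - 179599}{\left(-8\right) 6400 - 3700} = \frac{\left(-349 + 5 \left(-224\right)\right) - 179599}{-51200 - 3700} = \frac{\left(-349 - 1120\right) - 179599}{-54900} = \left(-1469 - 179599\right) \left(- \frac{1}{54900}\right) = \left(-181068\right) \left(- \frac{1}{54900}\right) = \frac{15089}{4575}$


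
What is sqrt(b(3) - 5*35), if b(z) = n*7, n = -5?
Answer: I*sqrt(210) ≈ 14.491*I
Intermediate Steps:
b(z) = -35 (b(z) = -5*7 = -35)
sqrt(b(3) - 5*35) = sqrt(-35 - 5*35) = sqrt(-35 - 175) = sqrt(-210) = I*sqrt(210)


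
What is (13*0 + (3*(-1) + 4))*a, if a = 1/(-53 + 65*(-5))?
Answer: -1/378 ≈ -0.0026455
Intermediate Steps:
a = -1/378 (a = 1/(-53 - 325) = 1/(-378) = -1/378 ≈ -0.0026455)
(13*0 + (3*(-1) + 4))*a = (13*0 + (3*(-1) + 4))*(-1/378) = (0 + (-3 + 4))*(-1/378) = (0 + 1)*(-1/378) = 1*(-1/378) = -1/378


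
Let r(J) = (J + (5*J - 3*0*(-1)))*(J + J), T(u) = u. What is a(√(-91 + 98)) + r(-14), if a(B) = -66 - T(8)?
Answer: 2278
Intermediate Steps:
a(B) = -74 (a(B) = -66 - 1*8 = -66 - 8 = -74)
r(J) = 12*J² (r(J) = (J + (5*J + 0*(-1)))*(2*J) = (J + (5*J + 0))*(2*J) = (J + 5*J)*(2*J) = (6*J)*(2*J) = 12*J²)
a(√(-91 + 98)) + r(-14) = -74 + 12*(-14)² = -74 + 12*196 = -74 + 2352 = 2278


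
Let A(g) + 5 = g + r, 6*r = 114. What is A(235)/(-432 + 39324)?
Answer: 83/12964 ≈ 0.0064023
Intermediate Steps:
r = 19 (r = (⅙)*114 = 19)
A(g) = 14 + g (A(g) = -5 + (g + 19) = -5 + (19 + g) = 14 + g)
A(235)/(-432 + 39324) = (14 + 235)/(-432 + 39324) = 249/38892 = 249*(1/38892) = 83/12964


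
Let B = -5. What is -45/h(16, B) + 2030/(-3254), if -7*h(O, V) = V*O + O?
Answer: -577465/104128 ≈ -5.5457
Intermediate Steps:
h(O, V) = -O/7 - O*V/7 (h(O, V) = -(V*O + O)/7 = -(O*V + O)/7 = -(O + O*V)/7 = -O/7 - O*V/7)
-45/h(16, B) + 2030/(-3254) = -45*(-7/(16*(1 - 5))) + 2030/(-3254) = -45/((-⅐*16*(-4))) + 2030*(-1/3254) = -45/64/7 - 1015/1627 = -45*7/64 - 1015/1627 = -315/64 - 1015/1627 = -577465/104128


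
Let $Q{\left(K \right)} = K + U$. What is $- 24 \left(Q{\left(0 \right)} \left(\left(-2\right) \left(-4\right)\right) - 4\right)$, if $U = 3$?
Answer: $-480$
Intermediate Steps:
$Q{\left(K \right)} = 3 + K$ ($Q{\left(K \right)} = K + 3 = 3 + K$)
$- 24 \left(Q{\left(0 \right)} \left(\left(-2\right) \left(-4\right)\right) - 4\right) = - 24 \left(\left(3 + 0\right) \left(\left(-2\right) \left(-4\right)\right) - 4\right) = - 24 \left(3 \cdot 8 - 4\right) = - 24 \left(24 - 4\right) = \left(-24\right) 20 = -480$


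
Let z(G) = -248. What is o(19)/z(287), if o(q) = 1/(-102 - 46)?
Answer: 1/36704 ≈ 2.7245e-5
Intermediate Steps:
o(q) = -1/148 (o(q) = 1/(-148) = -1/148)
o(19)/z(287) = -1/148/(-248) = -1/148*(-1/248) = 1/36704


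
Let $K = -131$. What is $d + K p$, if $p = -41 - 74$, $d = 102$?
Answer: $15167$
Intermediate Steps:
$p = -115$
$d + K p = 102 - -15065 = 102 + 15065 = 15167$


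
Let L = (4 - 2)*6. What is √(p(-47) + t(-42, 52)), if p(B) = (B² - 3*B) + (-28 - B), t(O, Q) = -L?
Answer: √2357 ≈ 48.549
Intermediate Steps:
L = 12 (L = 2*6 = 12)
t(O, Q) = -12 (t(O, Q) = -1*12 = -12)
p(B) = -28 + B² - 4*B
√(p(-47) + t(-42, 52)) = √((-28 + (-47)² - 4*(-47)) - 12) = √((-28 + 2209 + 188) - 12) = √(2369 - 12) = √2357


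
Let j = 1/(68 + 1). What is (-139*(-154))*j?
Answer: 21406/69 ≈ 310.23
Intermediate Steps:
j = 1/69 ≈ 0.014493
(-139*(-154))*j = -139*(-154)*(1/69) = 21406*(1/69) = 21406/69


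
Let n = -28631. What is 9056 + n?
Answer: -19575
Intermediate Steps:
9056 + n = 9056 - 28631 = -19575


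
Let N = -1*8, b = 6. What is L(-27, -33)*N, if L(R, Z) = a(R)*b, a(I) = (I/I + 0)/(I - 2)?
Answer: 48/29 ≈ 1.6552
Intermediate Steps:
a(I) = 1/(-2 + I) (a(I) = (1 + 0)/(-2 + I) = 1/(-2 + I))
L(R, Z) = 6/(-2 + R)
N = -8
L(-27, -33)*N = (6/(-2 - 27))*(-8) = (6/(-29))*(-8) = (6*(-1/29))*(-8) = -6/29*(-8) = 48/29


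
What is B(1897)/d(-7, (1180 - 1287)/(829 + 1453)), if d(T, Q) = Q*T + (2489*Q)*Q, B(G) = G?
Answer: 9878673028/30205779 ≈ 327.05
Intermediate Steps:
d(T, Q) = 2489*Q² + Q*T (d(T, Q) = Q*T + 2489*Q² = 2489*Q² + Q*T)
B(1897)/d(-7, (1180 - 1287)/(829 + 1453)) = 1897/((((1180 - 1287)/(829 + 1453))*(-7 + 2489*((1180 - 1287)/(829 + 1453))))) = 1897/(((-107/2282)*(-7 + 2489*(-107/2282)))) = 1897/(((-107*1/2282)*(-7 + 2489*(-107*1/2282)))) = 1897/((-107*(-7 + 2489*(-107/2282))/2282)) = 1897/((-107*(-7 - 266323/2282)/2282)) = 1897/((-107/2282*(-282297/2282))) = 1897/(30205779/5207524) = 1897*(5207524/30205779) = 9878673028/30205779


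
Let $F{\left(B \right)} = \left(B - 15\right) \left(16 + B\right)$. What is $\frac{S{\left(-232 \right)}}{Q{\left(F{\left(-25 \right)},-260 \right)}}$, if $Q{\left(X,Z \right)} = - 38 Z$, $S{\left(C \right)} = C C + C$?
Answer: $\frac{6699}{1235} \approx 5.4243$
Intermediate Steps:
$F{\left(B \right)} = \left(-15 + B\right) \left(16 + B\right)$
$S{\left(C \right)} = C + C^{2}$ ($S{\left(C \right)} = C^{2} + C = C + C^{2}$)
$\frac{S{\left(-232 \right)}}{Q{\left(F{\left(-25 \right)},-260 \right)}} = \frac{\left(-232\right) \left(1 - 232\right)}{\left(-38\right) \left(-260\right)} = \frac{\left(-232\right) \left(-231\right)}{9880} = 53592 \cdot \frac{1}{9880} = \frac{6699}{1235}$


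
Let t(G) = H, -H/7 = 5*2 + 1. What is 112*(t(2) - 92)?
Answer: -18928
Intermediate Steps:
H = -77 (H = -7*(5*2 + 1) = -7*(10 + 1) = -7*11 = -77)
t(G) = -77
112*(t(2) - 92) = 112*(-77 - 92) = 112*(-169) = -18928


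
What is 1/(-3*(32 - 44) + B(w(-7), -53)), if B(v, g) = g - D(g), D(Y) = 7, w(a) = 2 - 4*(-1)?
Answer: -1/24 ≈ -0.041667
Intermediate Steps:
w(a) = 6 (w(a) = 2 + 4 = 6)
B(v, g) = -7 + g (B(v, g) = g - 1*7 = g - 7 = -7 + g)
1/(-3*(32 - 44) + B(w(-7), -53)) = 1/(-3*(32 - 44) + (-7 - 53)) = 1/(-3*(-12) - 60) = 1/(36 - 60) = 1/(-24) = -1/24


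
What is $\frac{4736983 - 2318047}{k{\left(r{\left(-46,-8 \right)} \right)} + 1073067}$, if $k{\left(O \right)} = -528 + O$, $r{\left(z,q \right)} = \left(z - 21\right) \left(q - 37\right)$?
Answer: $\frac{403156}{179259} \approx 2.249$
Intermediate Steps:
$r{\left(z,q \right)} = \left(-37 + q\right) \left(-21 + z\right)$ ($r{\left(z,q \right)} = \left(-21 + z\right) \left(-37 + q\right) = \left(-37 + q\right) \left(-21 + z\right)$)
$\frac{4736983 - 2318047}{k{\left(r{\left(-46,-8 \right)} \right)} + 1073067} = \frac{4736983 - 2318047}{\left(-528 - -3015\right) + 1073067} = \frac{2418936}{\left(-528 + \left(777 + 1702 + 168 + 368\right)\right) + 1073067} = \frac{2418936}{\left(-528 + 3015\right) + 1073067} = \frac{2418936}{2487 + 1073067} = \frac{2418936}{1075554} = 2418936 \cdot \frac{1}{1075554} = \frac{403156}{179259}$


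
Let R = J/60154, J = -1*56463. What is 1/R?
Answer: -60154/56463 ≈ -1.0654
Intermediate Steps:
J = -56463
R = -56463/60154 ≈ -0.93864
1/R = 1/(-56463/60154) = -60154/56463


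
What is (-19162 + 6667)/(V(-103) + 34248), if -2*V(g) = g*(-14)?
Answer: -12495/33527 ≈ -0.37268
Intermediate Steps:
V(g) = 7*g (V(g) = -g*(-14)/2 = -(-7)*g = 7*g)
(-19162 + 6667)/(V(-103) + 34248) = (-19162 + 6667)/(7*(-103) + 34248) = -12495/(-721 + 34248) = -12495/33527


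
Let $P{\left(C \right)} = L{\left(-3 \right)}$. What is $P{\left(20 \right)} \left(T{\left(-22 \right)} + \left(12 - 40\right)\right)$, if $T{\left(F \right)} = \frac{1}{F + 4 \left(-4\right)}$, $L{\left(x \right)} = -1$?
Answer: $\frac{1065}{38} \approx 28.026$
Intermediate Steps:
$P{\left(C \right)} = -1$
$T{\left(F \right)} = \frac{1}{-16 + F}$ ($T{\left(F \right)} = \frac{1}{F - 16} = \frac{1}{-16 + F}$)
$P{\left(20 \right)} \left(T{\left(-22 \right)} + \left(12 - 40\right)\right) = - (\frac{1}{-16 - 22} + \left(12 - 40\right)) = - (\frac{1}{-38} + \left(12 - 40\right)) = - (- \frac{1}{38} - 28) = \left(-1\right) \left(- \frac{1065}{38}\right) = \frac{1065}{38}$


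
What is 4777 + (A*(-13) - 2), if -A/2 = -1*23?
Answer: 4177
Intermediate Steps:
A = 46 (A = -(-2)*23 = -2*(-23) = 46)
4777 + (A*(-13) - 2) = 4777 + (46*(-13) - 2) = 4777 + (-598 - 2) = 4777 - 600 = 4177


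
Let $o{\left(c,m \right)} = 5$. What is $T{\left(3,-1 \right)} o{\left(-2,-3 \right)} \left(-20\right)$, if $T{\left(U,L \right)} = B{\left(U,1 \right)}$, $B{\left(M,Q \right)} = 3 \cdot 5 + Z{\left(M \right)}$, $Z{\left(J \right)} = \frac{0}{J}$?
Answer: $-1500$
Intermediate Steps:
$Z{\left(J \right)} = 0$
$B{\left(M,Q \right)} = 15$ ($B{\left(M,Q \right)} = 3 \cdot 5 + 0 = 15 + 0 = 15$)
$T{\left(U,L \right)} = 15$
$T{\left(3,-1 \right)} o{\left(-2,-3 \right)} \left(-20\right) = 15 \cdot 5 \left(-20\right) = 75 \left(-20\right) = -1500$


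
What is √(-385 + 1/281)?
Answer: 2*I*√7599926/281 ≈ 19.621*I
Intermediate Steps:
√(-385 + 1/281) = √(-108184/281) = 2*I*√7599926/281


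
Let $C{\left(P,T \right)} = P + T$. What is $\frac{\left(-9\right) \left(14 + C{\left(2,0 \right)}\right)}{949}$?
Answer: $- \frac{144}{949} \approx -0.15174$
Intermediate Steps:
$\frac{\left(-9\right) \left(14 + C{\left(2,0 \right)}\right)}{949} = \frac{\left(-9\right) \left(14 + \left(2 + 0\right)\right)}{949} = - 9 \left(14 + 2\right) \frac{1}{949} = \left(-9\right) 16 \cdot \frac{1}{949} = \left(-144\right) \frac{1}{949} = - \frac{144}{949}$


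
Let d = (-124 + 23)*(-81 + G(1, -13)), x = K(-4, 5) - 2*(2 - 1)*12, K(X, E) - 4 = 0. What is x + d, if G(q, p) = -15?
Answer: 9676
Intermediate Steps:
K(X, E) = 4 (K(X, E) = 4 + 0 = 4)
x = -20 (x = 4 - 2*(2 - 1)*12 = 4 - 2*1*12 = 4 - 2*12 = 4 - 24 = -20)
d = 9696 (d = (-124 + 23)*(-81 - 15) = -101*(-96) = 9696)
x + d = -20 + 9696 = 9676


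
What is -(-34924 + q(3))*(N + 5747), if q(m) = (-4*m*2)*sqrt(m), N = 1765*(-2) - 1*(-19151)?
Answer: 746256032 + 512832*sqrt(3) ≈ 7.4714e+8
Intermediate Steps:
N = 15621 (N = -3530 + 19151 = 15621)
q(m) = -8*m**(3/2) (q(m) = (-8*m)*sqrt(m) = -8*m**(3/2))
-(-34924 + q(3))*(N + 5747) = -(-34924 - 24*sqrt(3))*(15621 + 5747) = -(-34924 - 24*sqrt(3))*21368 = -(-746256032 - 512832*sqrt(3)) = 746256032 + 512832*sqrt(3)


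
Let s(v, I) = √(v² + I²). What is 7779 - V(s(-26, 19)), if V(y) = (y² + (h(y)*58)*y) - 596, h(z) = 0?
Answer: 7338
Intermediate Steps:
s(v, I) = √(I² + v²)
V(y) = -596 + y² (V(y) = (y² + (0*58)*y) - 596 = (y² + 0*y) - 596 = (y² + 0) - 596 = y² - 596 = -596 + y²)
7779 - V(s(-26, 19)) = 7779 - (-596 + (√(19² + (-26)²))²) = 7779 - (-596 + (√(361 + 676))²) = 7779 - (-596 + (√1037)²) = 7779 - (-596 + 1037) = 7779 - 1*441 = 7779 - 441 = 7338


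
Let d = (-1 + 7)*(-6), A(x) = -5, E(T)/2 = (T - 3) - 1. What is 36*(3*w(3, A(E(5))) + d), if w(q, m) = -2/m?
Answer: -6264/5 ≈ -1252.8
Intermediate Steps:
E(T) = -8 + 2*T (E(T) = 2*((T - 3) - 1) = 2*((-3 + T) - 1) = 2*(-4 + T) = -8 + 2*T)
d = -36 (d = 6*(-6) = -36)
36*(3*w(3, A(E(5))) + d) = 36*(3*(-2/(-5)) - 36) = 36*(3*(-2*(-⅕)) - 36) = 36*(3*(⅖) - 36) = 36*(6/5 - 36) = 36*(-174/5) = -6264/5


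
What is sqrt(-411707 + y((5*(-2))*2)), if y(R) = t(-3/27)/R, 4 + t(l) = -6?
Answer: I*sqrt(1646826)/2 ≈ 641.64*I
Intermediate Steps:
t(l) = -10 (t(l) = -4 - 6 = -10)
y(R) = -10/R
sqrt(-411707 + y((5*(-2))*2)) = sqrt(-411707 - 10/((5*(-2))*2)) = sqrt(-411707 - 10/((-10*2))) = sqrt(-411707 - 10/(-20)) = sqrt(-411707 - 10*(-1/20)) = sqrt(-411707 + 1/2) = sqrt(-823413/2) = I*sqrt(1646826)/2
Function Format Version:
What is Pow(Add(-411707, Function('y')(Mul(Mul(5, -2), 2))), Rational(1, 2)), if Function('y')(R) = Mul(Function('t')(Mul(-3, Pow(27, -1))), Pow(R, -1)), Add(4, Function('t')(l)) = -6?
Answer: Mul(Rational(1, 2), I, Pow(1646826, Rational(1, 2))) ≈ Mul(641.64, I)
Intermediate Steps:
Function('t')(l) = -10 (Function('t')(l) = Add(-4, -6) = -10)
Function('y')(R) = Mul(-10, Pow(R, -1))
Pow(Add(-411707, Function('y')(Mul(Mul(5, -2), 2))), Rational(1, 2)) = Pow(Add(-411707, Mul(-10, Pow(Mul(Mul(5, -2), 2), -1))), Rational(1, 2)) = Pow(Add(-411707, Mul(-10, Pow(Mul(-10, 2), -1))), Rational(1, 2)) = Pow(Add(-411707, Mul(-10, Pow(-20, -1))), Rational(1, 2)) = Pow(Add(-411707, Mul(-10, Rational(-1, 20))), Rational(1, 2)) = Pow(Add(-411707, Rational(1, 2)), Rational(1, 2)) = Pow(Rational(-823413, 2), Rational(1, 2)) = Mul(Rational(1, 2), I, Pow(1646826, Rational(1, 2)))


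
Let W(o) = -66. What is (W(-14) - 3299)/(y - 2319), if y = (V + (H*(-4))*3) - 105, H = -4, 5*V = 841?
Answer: 16825/11039 ≈ 1.5241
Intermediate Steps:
V = 841/5 (V = (⅕)*841 = 841/5 ≈ 168.20)
y = 556/5 (y = (841/5 - 4*(-4)*3) - 105 = (841/5 + 16*3) - 105 = (841/5 + 48) - 105 = 1081/5 - 105 = 556/5 ≈ 111.20)
(W(-14) - 3299)/(y - 2319) = (-66 - 3299)/(556/5 - 2319) = -3365/(-11039/5) = -3365*(-5/11039) = 16825/11039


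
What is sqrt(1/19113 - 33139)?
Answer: I*sqrt(12105900998778)/19113 ≈ 182.04*I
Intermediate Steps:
sqrt(1/19113 - 33139) = sqrt(-633385706/19113) = I*sqrt(12105900998778)/19113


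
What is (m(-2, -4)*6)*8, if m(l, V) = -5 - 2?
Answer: -336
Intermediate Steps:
m(l, V) = -7
(m(-2, -4)*6)*8 = -7*6*8 = -42*8 = -336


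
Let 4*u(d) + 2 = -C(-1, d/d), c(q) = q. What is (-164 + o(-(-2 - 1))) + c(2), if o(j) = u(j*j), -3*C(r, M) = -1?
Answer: -1951/12 ≈ -162.58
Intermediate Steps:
C(r, M) = 1/3 (C(r, M) = -1/3*(-1) = 1/3)
u(d) = -7/12 (u(d) = -1/2 + (-1*1/3)/4 = -1/2 + (1/4)*(-1/3) = -1/2 - 1/12 = -7/12)
o(j) = -7/12
(-164 + o(-(-2 - 1))) + c(2) = (-164 - 7/12) + 2 = -1975/12 + 2 = -1951/12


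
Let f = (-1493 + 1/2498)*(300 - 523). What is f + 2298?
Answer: 837421803/2498 ≈ 3.3524e+5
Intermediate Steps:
f = 831681399/2498 (f = (-1493 + 1/2498)*(-223) = -3729513/2498*(-223) = 831681399/2498 ≈ 3.3294e+5)
f + 2298 = 831681399/2498 + 2298 = 837421803/2498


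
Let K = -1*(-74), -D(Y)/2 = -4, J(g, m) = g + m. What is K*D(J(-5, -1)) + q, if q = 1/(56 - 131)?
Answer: 44399/75 ≈ 591.99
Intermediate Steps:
D(Y) = 8 (D(Y) = -2*(-4) = 8)
K = 74
q = -1/75 (q = 1/(-75) = -1/75 ≈ -0.013333)
K*D(J(-5, -1)) + q = 74*8 - 1/75 = 592 - 1/75 = 44399/75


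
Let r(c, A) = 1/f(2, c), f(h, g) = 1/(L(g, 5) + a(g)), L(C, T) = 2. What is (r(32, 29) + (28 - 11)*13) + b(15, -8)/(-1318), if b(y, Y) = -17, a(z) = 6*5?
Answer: 333471/1318 ≈ 253.01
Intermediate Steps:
a(z) = 30
f(h, g) = 1/32 (f(h, g) = 1/(2 + 30) = 1/32)
r(c, A) = 32 (r(c, A) = 1/(1/32) = 32)
(r(32, 29) + (28 - 11)*13) + b(15, -8)/(-1318) = (32 + (28 - 11)*13) - 17/(-1318) = (32 + 17*13) - 17*(-1/1318) = (32 + 221) + 17/1318 = 253 + 17/1318 = 333471/1318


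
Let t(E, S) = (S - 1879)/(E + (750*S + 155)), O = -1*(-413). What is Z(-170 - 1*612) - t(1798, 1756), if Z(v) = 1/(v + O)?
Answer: -424522/162231219 ≈ -0.0026168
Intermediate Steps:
O = 413
t(E, S) = (-1879 + S)/(155 + E + 750*S) (t(E, S) = (-1879 + S)/(E + (155 + 750*S)) = (-1879 + S)/(155 + E + 750*S))
Z(v) = 1/(413 + v) (Z(v) = 1/(v + 413) = 1/(413 + v))
Z(-170 - 1*612) - t(1798, 1756) = 1/(413 + (-170 - 1*612)) - (-1879 + 1756)/(155 + 1798 + 750*1756) = 1/(413 + (-170 - 612)) - (-123)/(155 + 1798 + 1317000) = 1/(413 - 782) - (-123)/1318953 = 1/(-369) - (-123)/1318953 = -1/369 - 1*(-41/439651) = -1/369 + 41/439651 = -424522/162231219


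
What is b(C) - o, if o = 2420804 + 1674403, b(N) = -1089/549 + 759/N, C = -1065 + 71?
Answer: -248308947811/60634 ≈ -4.0952e+6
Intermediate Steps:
C = -994
b(N) = -121/61 + 759/N (b(N) = -1089*1/549 + 759/N = -121/61 + 759/N)
o = 4095207
b(C) - o = (-121/61 + 759/(-994)) - 1*4095207 = (-121/61 + 759*(-1/994)) - 4095207 = (-121/61 - 759/994) - 4095207 = -166573/60634 - 4095207 = -248308947811/60634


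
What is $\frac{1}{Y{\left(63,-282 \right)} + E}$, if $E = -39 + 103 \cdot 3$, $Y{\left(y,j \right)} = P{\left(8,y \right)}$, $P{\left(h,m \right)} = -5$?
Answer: $\frac{1}{265} \approx 0.0037736$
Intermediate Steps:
$Y{\left(y,j \right)} = -5$
$E = 270$ ($E = -39 + 309 = 270$)
$\frac{1}{Y{\left(63,-282 \right)} + E} = \frac{1}{-5 + 270} = \frac{1}{265}$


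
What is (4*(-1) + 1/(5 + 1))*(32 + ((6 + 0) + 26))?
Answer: -736/3 ≈ -245.33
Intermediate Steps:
(4*(-1) + 1/(5 + 1))*(32 + ((6 + 0) + 26)) = (-4 + 1/6)*(32 + (6 + 26)) = (-4 + ⅙)*(32 + 32) = -23/6*64 = -736/3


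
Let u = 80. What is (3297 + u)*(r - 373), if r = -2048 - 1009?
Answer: -11583110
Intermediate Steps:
r = -3057
(3297 + u)*(r - 373) = (3297 + 80)*(-3057 - 373) = 3377*(-3430) = -11583110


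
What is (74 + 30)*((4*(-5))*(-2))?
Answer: 4160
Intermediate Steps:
(74 + 30)*((4*(-5))*(-2)) = 104*(-20*(-2)) = 104*40 = 4160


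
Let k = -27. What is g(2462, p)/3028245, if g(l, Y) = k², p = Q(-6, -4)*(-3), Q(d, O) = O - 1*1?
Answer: 243/1009415 ≈ 0.00024073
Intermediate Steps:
Q(d, O) = -1 + O (Q(d, O) = O - 1 = -1 + O)
p = 15 (p = (-1 - 4)*(-3) = -5*(-3) = 15)
g(l, Y) = 729 (g(l, Y) = (-27)² = 729)
g(2462, p)/3028245 = 729/3028245 = 729*(1/3028245) = 243/1009415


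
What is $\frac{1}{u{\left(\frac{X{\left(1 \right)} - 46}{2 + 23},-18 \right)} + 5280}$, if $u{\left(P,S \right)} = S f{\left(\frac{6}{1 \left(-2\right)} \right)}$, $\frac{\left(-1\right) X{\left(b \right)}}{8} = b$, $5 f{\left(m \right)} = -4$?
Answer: $\frac{5}{26472} \approx 0.00018888$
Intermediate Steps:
$f{\left(m \right)} = - \frac{4}{5}$ ($f{\left(m \right)} = \frac{1}{5} \left(-4\right) = - \frac{4}{5}$)
$X{\left(b \right)} = - 8 b$
$u{\left(P,S \right)} = - \frac{4 S}{5}$ ($u{\left(P,S \right)} = S \left(- \frac{4}{5}\right) = - \frac{4 S}{5}$)
$\frac{1}{u{\left(\frac{X{\left(1 \right)} - 46}{2 + 23},-18 \right)} + 5280} = \frac{1}{\left(- \frac{4}{5}\right) \left(-18\right) + 5280} = \frac{1}{\frac{72}{5} + 5280} = \frac{1}{\frac{26472}{5}} = \frac{5}{26472}$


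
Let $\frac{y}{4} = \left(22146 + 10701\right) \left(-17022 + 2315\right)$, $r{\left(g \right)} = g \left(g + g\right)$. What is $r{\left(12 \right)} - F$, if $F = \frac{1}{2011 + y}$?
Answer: $\frac{556508535841}{1932321305} \approx 288.0$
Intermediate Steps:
$r{\left(g \right)} = 2 g^{2}$ ($r{\left(g \right)} = g 2 g = 2 g^{2}$)
$y = -1932323316$ ($y = 4 \left(22146 + 10701\right) \left(-17022 + 2315\right) = 4 \cdot 32847 \left(-14707\right) = 4 \left(-483080829\right) = -1932323316$)
$F = - \frac{1}{1932321305}$ ($F = \frac{1}{2011 - 1932323316} = \frac{1}{-1932321305} = - \frac{1}{1932321305} \approx -5.1751 \cdot 10^{-10}$)
$r{\left(12 \right)} - F = 2 \cdot 12^{2} - - \frac{1}{1932321305} = 2 \cdot 144 + \frac{1}{1932321305} = 288 + \frac{1}{1932321305} = \frac{556508535841}{1932321305}$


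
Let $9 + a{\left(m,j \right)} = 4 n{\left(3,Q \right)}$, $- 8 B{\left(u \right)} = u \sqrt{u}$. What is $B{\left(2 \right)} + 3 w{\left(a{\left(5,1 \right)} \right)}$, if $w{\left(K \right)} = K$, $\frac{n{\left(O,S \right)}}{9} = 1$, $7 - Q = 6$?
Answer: $81 - \frac{\sqrt{2}}{4} \approx 80.646$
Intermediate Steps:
$Q = 1$ ($Q = 7 - 6 = 1$)
$n{\left(O,S \right)} = 9$ ($n{\left(O,S \right)} = 9 \cdot 1 = 9$)
$B{\left(u \right)} = - \frac{u^{\frac{3}{2}}}{8}$ ($B{\left(u \right)} = - \frac{u \sqrt{u}}{8} = - \frac{u^{\frac{3}{2}}}{8}$)
$a{\left(m,j \right)} = 27$ ($a{\left(m,j \right)} = -9 + 4 \cdot 9 = -9 + 36 = 27$)
$B{\left(2 \right)} + 3 w{\left(a{\left(5,1 \right)} \right)} = - \frac{2^{\frac{3}{2}}}{8} + 3 \cdot 27 = - \frac{2 \sqrt{2}}{8} + 81 = - \frac{\sqrt{2}}{4} + 81 = 81 - \frac{\sqrt{2}}{4}$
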